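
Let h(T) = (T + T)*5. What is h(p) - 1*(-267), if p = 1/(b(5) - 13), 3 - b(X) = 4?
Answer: 1864/7 ≈ 266.29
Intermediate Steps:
b(X) = -1 (b(X) = 3 - 1*4 = 3 - 4 = -1)
p = -1/14 (p = 1/(-1 - 13) = 1/(-14) = -1/14 ≈ -0.071429)
h(T) = 10*T (h(T) = (2*T)*5 = 10*T)
h(p) - 1*(-267) = 10*(-1/14) - 1*(-267) = -5/7 + 267 = 1864/7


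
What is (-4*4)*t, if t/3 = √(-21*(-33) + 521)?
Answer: -48*√1214 ≈ -1672.4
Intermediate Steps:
t = 3*√1214 (t = 3*√(-21*(-33) + 521) = 3*√(693 + 521) = 3*√1214 ≈ 104.53)
(-4*4)*t = (-4*4)*(3*√1214) = -48*√1214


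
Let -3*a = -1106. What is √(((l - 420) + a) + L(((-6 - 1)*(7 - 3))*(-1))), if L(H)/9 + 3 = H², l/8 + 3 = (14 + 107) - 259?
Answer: √52647/3 ≈ 76.483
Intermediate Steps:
a = 1106/3 (a = -⅓*(-1106) = 1106/3 ≈ 368.67)
l = -1128 (l = -24 + 8*((14 + 107) - 259) = -24 + 8*(121 - 259) = -24 + 8*(-138) = -24 - 1104 = -1128)
L(H) = -27 + 9*H²
√(((l - 420) + a) + L(((-6 - 1)*(7 - 3))*(-1))) = √(((-1128 - 420) + 1106/3) + (-27 + 9*(((-6 - 1)*(7 - 3))*(-1))²)) = √((-1548 + 1106/3) + (-27 + 9*(-7*4*(-1))²)) = √(-3538/3 + (-27 + 9*(-28*(-1))²)) = √(-3538/3 + (-27 + 9*28²)) = √(-3538/3 + (-27 + 9*784)) = √(-3538/3 + (-27 + 7056)) = √(-3538/3 + 7029) = √(17549/3) = √52647/3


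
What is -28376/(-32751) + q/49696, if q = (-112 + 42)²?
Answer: 392663399/406898424 ≈ 0.96502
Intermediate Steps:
q = 4900 (q = (-70)² = 4900)
-28376/(-32751) + q/49696 = -28376/(-32751) + 4900/49696 = -28376*(-1/32751) + 4900*(1/49696) = 28376/32751 + 1225/12424 = 392663399/406898424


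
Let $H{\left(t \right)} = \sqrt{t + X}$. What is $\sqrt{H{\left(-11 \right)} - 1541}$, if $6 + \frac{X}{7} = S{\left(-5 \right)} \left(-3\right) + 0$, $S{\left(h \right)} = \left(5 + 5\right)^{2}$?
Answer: $\sqrt{-1541 + i \sqrt{2153}} \approx 0.5909 + 39.26 i$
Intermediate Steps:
$S{\left(h \right)} = 100$ ($S{\left(h \right)} = 10^{2} = 100$)
$X = -2142$ ($X = -42 + 7 \left(100 \left(-3\right) + 0\right) = -42 + 7 \left(-300 + 0\right) = -42 + 7 \left(-300\right) = -42 - 2100 = -2142$)
$H{\left(t \right)} = \sqrt{-2142 + t}$ ($H{\left(t \right)} = \sqrt{t - 2142} = \sqrt{-2142 + t}$)
$\sqrt{H{\left(-11 \right)} - 1541} = \sqrt{\sqrt{-2142 - 11} - 1541} = \sqrt{\sqrt{-2153} - 1541} = \sqrt{i \sqrt{2153} - 1541} = \sqrt{-1541 + i \sqrt{2153}}$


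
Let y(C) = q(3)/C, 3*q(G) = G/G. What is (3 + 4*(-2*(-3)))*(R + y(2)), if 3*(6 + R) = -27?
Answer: -801/2 ≈ -400.50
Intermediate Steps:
R = -15 (R = -6 + (⅓)*(-27) = -6 - 9 = -15)
q(G) = ⅓ (q(G) = (G/G)/3 = (⅓)*1 = ⅓)
y(C) = 1/(3*C)
(3 + 4*(-2*(-3)))*(R + y(2)) = (3 + 4*(-2*(-3)))*(-15 + (⅓)/2) = (3 + 4*6)*(-15 + (⅓)*(½)) = (3 + 24)*(-15 + ⅙) = 27*(-89/6) = -801/2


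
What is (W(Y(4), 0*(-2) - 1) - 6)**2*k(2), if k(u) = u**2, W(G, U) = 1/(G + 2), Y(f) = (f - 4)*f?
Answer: 121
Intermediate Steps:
Y(f) = f*(-4 + f) (Y(f) = (-4 + f)*f = f*(-4 + f))
W(G, U) = 1/(2 + G)
(W(Y(4), 0*(-2) - 1) - 6)**2*k(2) = (1/(2 + 4*(-4 + 4)) - 6)**2*2**2 = (1/(2 + 4*0) - 6)**2*4 = (1/(2 + 0) - 6)**2*4 = (1/2 - 6)**2*4 = (-11/2)**2*4 = (121/4)*4 = 121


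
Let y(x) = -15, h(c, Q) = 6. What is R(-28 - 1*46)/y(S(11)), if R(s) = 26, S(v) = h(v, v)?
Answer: -26/15 ≈ -1.7333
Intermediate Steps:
S(v) = 6
R(-28 - 1*46)/y(S(11)) = 26/(-15) = 26*(-1/15) = -26/15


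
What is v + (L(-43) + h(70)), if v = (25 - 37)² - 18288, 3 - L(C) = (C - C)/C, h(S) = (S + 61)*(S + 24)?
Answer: -5827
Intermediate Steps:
h(S) = (24 + S)*(61 + S) (h(S) = (61 + S)*(24 + S) = (24 + S)*(61 + S))
L(C) = 3 (L(C) = 3 - (C - C)/C = 3 - 0/C = 3 - 1*0 = 3 + 0 = 3)
v = -18144 (v = (-12)² - 18288 = 144 - 18288 = -18144)
v + (L(-43) + h(70)) = -18144 + (3 + (1464 + 70² + 85*70)) = -18144 + (3 + (1464 + 4900 + 5950)) = -18144 + (3 + 12314) = -18144 + 12317 = -5827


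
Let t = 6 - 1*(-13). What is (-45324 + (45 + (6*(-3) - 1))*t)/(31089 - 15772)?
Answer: -44830/15317 ≈ -2.9268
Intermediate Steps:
t = 19 (t = 6 + 13 = 19)
(-45324 + (45 + (6*(-3) - 1))*t)/(31089 - 15772) = (-45324 + (45 + (6*(-3) - 1))*19)/(31089 - 15772) = (-45324 + (45 + (-18 - 1))*19)/15317 = (-45324 + (45 - 19)*19)*(1/15317) = (-45324 + 26*19)*(1/15317) = (-45324 + 494)*(1/15317) = -44830*1/15317 = -44830/15317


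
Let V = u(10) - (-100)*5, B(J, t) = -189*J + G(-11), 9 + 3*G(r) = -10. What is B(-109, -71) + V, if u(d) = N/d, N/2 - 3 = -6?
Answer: 316411/15 ≈ 21094.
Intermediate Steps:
G(r) = -19/3 (G(r) = -3 + (⅓)*(-10) = -3 - 10/3 = -19/3)
N = -6 (N = 6 + 2*(-6) = 6 - 12 = -6)
u(d) = -6/d
B(J, t) = -19/3 - 189*J (B(J, t) = -189*J - 19/3 = -19/3 - 189*J)
V = 2497/5 (V = -6/10 - (-100)*5 = -6*⅒ - 100*(-5) = -⅗ + 500 = 2497/5 ≈ 499.40)
B(-109, -71) + V = (-19/3 - 189*(-109)) + 2497/5 = (-19/3 + 20601) + 2497/5 = 61784/3 + 2497/5 = 316411/15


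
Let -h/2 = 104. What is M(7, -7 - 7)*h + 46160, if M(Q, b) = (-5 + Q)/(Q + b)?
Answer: 323536/7 ≈ 46219.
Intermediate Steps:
h = -208 (h = -2*104 = -208)
M(Q, b) = (-5 + Q)/(Q + b)
M(7, -7 - 7)*h + 46160 = ((-5 + 7)/(7 + (-7 - 7)))*(-208) + 46160 = (2/(7 - 14))*(-208) + 46160 = (2/(-7))*(-208) + 46160 = -1/7*2*(-208) + 46160 = -2/7*(-208) + 46160 = 416/7 + 46160 = 323536/7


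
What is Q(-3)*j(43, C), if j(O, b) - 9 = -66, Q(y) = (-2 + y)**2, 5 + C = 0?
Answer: -1425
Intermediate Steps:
C = -5 (C = -5 + 0 = -5)
j(O, b) = -57 (j(O, b) = 9 - 66 = -57)
Q(-3)*j(43, C) = (-2 - 3)**2*(-57) = (-5)**2*(-57) = 25*(-57) = -1425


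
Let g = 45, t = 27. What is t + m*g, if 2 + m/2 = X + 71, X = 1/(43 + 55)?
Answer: 305658/49 ≈ 6237.9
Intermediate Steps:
X = 1/98 ≈ 0.010204
m = 6763/49 (m = -4 + 2*(1/98 + 71) = -4 + 2*(6959/98) = -4 + 6959/49 = 6763/49 ≈ 138.02)
t + m*g = 27 + (6763/49)*45 = 27 + 304335/49 = 305658/49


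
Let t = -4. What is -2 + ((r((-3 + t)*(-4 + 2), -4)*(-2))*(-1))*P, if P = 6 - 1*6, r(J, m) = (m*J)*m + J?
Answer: -2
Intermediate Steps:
r(J, m) = J + J*m² (r(J, m) = (J*m)*m + J = J*m² + J = J + J*m²)
P = 0 (P = 6 - 6 = 0)
-2 + ((r((-3 + t)*(-4 + 2), -4)*(-2))*(-1))*P = -2 + (((((-3 - 4)*(-4 + 2))*(1 + (-4)²))*(-2))*(-1))*0 = -2 + ((((-7*(-2))*(1 + 16))*(-2))*(-1))*0 = -2 + (((14*17)*(-2))*(-1))*0 = -2 + ((238*(-2))*(-1))*0 = -2 - 476*(-1)*0 = -2 + 476*0 = -2 + 0 = -2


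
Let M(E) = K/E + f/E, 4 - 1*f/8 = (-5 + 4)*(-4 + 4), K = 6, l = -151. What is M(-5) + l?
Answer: -793/5 ≈ -158.60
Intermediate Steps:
f = 32 (f = 32 - 8*(-5 + 4)*(-4 + 4) = 32 - (-8)*0 = 32 - 8*0 = 32 + 0 = 32)
M(E) = 38/E (M(E) = 6/E + 32/E = 38/E)
M(-5) + l = 38/(-5) - 151 = 38*(-⅕) - 151 = -38/5 - 151 = -793/5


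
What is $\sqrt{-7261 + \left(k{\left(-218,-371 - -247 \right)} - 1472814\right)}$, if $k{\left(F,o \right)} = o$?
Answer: $i \sqrt{1480199} \approx 1216.6 i$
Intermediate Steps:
$\sqrt{-7261 + \left(k{\left(-218,-371 - -247 \right)} - 1472814\right)} = \sqrt{-7261 - 1472938} = \sqrt{-1480199} = i \sqrt{1480199}$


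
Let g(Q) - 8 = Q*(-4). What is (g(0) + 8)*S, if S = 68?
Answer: 1088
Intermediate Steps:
g(Q) = 8 - 4*Q (g(Q) = 8 + Q*(-4) = 8 - 4*Q)
(g(0) + 8)*S = ((8 - 4*0) + 8)*68 = ((8 + 0) + 8)*68 = (8 + 8)*68 = 16*68 = 1088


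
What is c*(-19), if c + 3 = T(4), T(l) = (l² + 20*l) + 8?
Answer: -1919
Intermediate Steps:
T(l) = 8 + l² + 20*l
c = 101 (c = -3 + (8 + 4² + 20*4) = -3 + (8 + 16 + 80) = -3 + 104 = 101)
c*(-19) = 101*(-19) = -1919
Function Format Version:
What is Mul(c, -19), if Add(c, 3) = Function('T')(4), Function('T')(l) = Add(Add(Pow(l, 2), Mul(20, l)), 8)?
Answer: -1919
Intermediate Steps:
Function('T')(l) = Add(8, Pow(l, 2), Mul(20, l))
c = 101 (c = Add(-3, Add(8, Pow(4, 2), Mul(20, 4))) = Add(-3, Add(8, 16, 80)) = Add(-3, 104) = 101)
Mul(c, -19) = Mul(101, -19) = -1919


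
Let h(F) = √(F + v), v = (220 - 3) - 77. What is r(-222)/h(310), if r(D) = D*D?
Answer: 8214*√2/5 ≈ 2323.3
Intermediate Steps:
v = 140 (v = 217 - 77 = 140)
r(D) = D²
h(F) = √(140 + F) (h(F) = √(F + 140) = √(140 + F))
r(-222)/h(310) = (-222)²/(√(140 + 310)) = 49284/(√450) = 49284/((15*√2)) = 49284*(√2/30) = 8214*√2/5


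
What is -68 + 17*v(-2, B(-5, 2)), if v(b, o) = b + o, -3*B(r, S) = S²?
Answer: -374/3 ≈ -124.67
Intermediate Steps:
B(r, S) = -S²/3
-68 + 17*v(-2, B(-5, 2)) = -68 + 17*(-2 - ⅓*2²) = -68 + 17*(-2 - ⅓*4) = -68 + 17*(-2 - 4/3) = -68 + 17*(-10/3) = -68 - 170/3 = -374/3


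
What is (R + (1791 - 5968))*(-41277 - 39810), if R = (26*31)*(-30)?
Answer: 2299384059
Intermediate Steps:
R = -24180 (R = 806*(-30) = -24180)
(R + (1791 - 5968))*(-41277 - 39810) = (-24180 + (1791 - 5968))*(-41277 - 39810) = (-24180 - 4177)*(-81087) = -28357*(-81087) = 2299384059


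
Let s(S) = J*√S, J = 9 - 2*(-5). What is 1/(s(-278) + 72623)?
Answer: 72623/5274200487 - 19*I*√278/5274200487 ≈ 1.3769e-5 - 6.0065e-8*I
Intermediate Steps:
J = 19 (J = 9 + 10 = 19)
s(S) = 19*√S
1/(s(-278) + 72623) = 1/(19*√(-278) + 72623) = 1/(19*(I*√278) + 72623) = 1/(19*I*√278 + 72623) = 1/(72623 + 19*I*√278)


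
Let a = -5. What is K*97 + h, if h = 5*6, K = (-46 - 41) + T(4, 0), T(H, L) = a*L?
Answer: -8409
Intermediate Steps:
T(H, L) = -5*L
K = -87 (K = (-46 - 41) - 5*0 = -87 + 0 = -87)
h = 30
K*97 + h = -87*97 + 30 = -8439 + 30 = -8409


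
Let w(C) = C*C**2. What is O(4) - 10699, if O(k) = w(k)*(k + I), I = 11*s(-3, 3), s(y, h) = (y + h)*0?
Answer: -10443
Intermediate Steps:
s(y, h) = 0 (s(y, h) = (h + y)*0 = 0)
w(C) = C**3
I = 0 (I = 11*0 = 0)
O(k) = k**4 (O(k) = k**3*(k + 0) = k**3*k = k**4)
O(4) - 10699 = 4**4 - 10699 = 256 - 10699 = -10443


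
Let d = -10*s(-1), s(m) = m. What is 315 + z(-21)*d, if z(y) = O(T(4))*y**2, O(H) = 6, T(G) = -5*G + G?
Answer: 26775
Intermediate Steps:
T(G) = -4*G
d = 10 (d = -10*(-1) = 10)
z(y) = 6*y**2
315 + z(-21)*d = 315 + (6*(-21)**2)*10 = 315 + (6*441)*10 = 315 + 2646*10 = 315 + 26460 = 26775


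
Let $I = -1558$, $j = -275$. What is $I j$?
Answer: $428450$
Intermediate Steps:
$I j = \left(-1558\right) \left(-275\right) = 428450$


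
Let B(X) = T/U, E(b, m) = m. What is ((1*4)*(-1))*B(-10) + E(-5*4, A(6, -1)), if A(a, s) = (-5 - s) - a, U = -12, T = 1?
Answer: -29/3 ≈ -9.6667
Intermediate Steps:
A(a, s) = -5 - a - s
B(X) = -1/12 (B(X) = 1/(-12) = 1*(-1/12) = -1/12)
((1*4)*(-1))*B(-10) + E(-5*4, A(6, -1)) = ((1*4)*(-1))*(-1/12) + (-5 - 1*6 - 1*(-1)) = (4*(-1))*(-1/12) + (-5 - 6 + 1) = -4*(-1/12) - 10 = 1/3 - 10 = -29/3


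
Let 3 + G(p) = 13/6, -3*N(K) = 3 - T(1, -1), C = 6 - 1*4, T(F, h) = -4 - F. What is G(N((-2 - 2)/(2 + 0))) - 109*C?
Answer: -1313/6 ≈ -218.83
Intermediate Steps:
C = 2 (C = 6 - 4 = 2)
N(K) = -8/3 (N(K) = -(3 - (-4 - 1*1))/3 = -(3 - (-4 - 1))/3 = -(3 - 1*(-5))/3 = -(3 + 5)/3 = -⅓*8 = -8/3)
G(p) = -⅚ (G(p) = -3 + 13/6 = -⅚)
G(N((-2 - 2)/(2 + 0))) - 109*C = -⅚ - 109*2 = -⅚ - 218 = -1313/6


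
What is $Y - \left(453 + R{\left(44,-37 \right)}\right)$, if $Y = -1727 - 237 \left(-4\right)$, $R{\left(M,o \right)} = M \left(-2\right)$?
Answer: $-1144$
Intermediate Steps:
$R{\left(M,o \right)} = - 2 M$
$Y = -779$ ($Y = -1727 - -948 = -1727 + 948 = -779$)
$Y - \left(453 + R{\left(44,-37 \right)}\right) = -779 - \left(453 - 88\right) = -779 - 365 = -1144$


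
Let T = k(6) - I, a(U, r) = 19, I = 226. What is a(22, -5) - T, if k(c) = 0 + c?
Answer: 239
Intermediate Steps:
k(c) = c
T = -220 (T = 6 - 1*226 = 6 - 226 = -220)
a(22, -5) - T = 19 - 1*(-220) = 19 + 220 = 239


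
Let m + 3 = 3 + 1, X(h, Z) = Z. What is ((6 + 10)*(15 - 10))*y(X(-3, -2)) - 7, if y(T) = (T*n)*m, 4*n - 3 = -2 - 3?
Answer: 73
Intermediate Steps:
n = -1/2 (n = 3/4 + (-2 - 3)/4 = 3/4 + (1/4)*(-5) = 3/4 - 5/4 = -1/2 ≈ -0.50000)
m = 1 (m = -3 + (3 + 1) = -3 + 4 = 1)
y(T) = -T/2 (y(T) = (T*(-1/2))*1 = -T/2*1 = -T/2)
((6 + 10)*(15 - 10))*y(X(-3, -2)) - 7 = ((6 + 10)*(15 - 10))*(-1/2*(-2)) - 7 = (16*5)*1 - 7 = 80*1 - 7 = 80 - 7 = 73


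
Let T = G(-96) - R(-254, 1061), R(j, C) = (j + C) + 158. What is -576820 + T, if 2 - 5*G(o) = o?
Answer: -2888827/5 ≈ -5.7777e+5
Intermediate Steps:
G(o) = ⅖ - o/5
R(j, C) = 158 + C + j (R(j, C) = (C + j) + 158 = 158 + C + j)
T = -4727/5 (T = (⅖ - ⅕*(-96)) - (158 + 1061 - 254) = (⅖ + 96/5) - 1*965 = 98/5 - 965 = -4727/5 ≈ -945.40)
-576820 + T = -576820 - 4727/5 = -2888827/5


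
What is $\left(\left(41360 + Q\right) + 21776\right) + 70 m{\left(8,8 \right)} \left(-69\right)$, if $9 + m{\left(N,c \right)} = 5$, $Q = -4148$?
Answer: $78308$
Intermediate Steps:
$m{\left(N,c \right)} = -4$ ($m{\left(N,c \right)} = -9 + 5 = -4$)
$\left(\left(41360 + Q\right) + 21776\right) + 70 m{\left(8,8 \right)} \left(-69\right) = \left(\left(41360 - 4148\right) + 21776\right) + 70 \left(-4\right) \left(-69\right) = \left(37212 + 21776\right) - -19320 = 58988 + 19320 = 78308$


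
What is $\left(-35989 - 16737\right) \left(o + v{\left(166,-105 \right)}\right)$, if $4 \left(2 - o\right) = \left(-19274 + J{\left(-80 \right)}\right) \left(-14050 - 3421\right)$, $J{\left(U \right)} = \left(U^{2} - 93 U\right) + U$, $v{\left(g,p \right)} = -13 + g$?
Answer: $1269832869031$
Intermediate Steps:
$J{\left(U \right)} = U^{2} - 92 U$
$o = - \frac{48167543}{2}$ ($o = 2 - \frac{\left(-19274 - 80 \left(-92 - 80\right)\right) \left(-14050 - 3421\right)}{4} = 2 - \frac{\left(-19274 - -13760\right) \left(-17471\right)}{4} = 2 - \frac{\left(-19274 + 13760\right) \left(-17471\right)}{4} = 2 - \frac{\left(-5514\right) \left(-17471\right)}{4} = 2 - \frac{48167547}{2} = - \frac{48167543}{2} \approx -2.4084 \cdot 10^{7}$)
$\left(-35989 - 16737\right) \left(o + v{\left(166,-105 \right)}\right) = \left(-35989 - 16737\right) \left(- \frac{48167543}{2} + \left(-13 + 166\right)\right) = - 52726 \left(- \frac{48167543}{2} + 153\right) = \left(-52726\right) \left(- \frac{48167237}{2}\right) = 1269832869031$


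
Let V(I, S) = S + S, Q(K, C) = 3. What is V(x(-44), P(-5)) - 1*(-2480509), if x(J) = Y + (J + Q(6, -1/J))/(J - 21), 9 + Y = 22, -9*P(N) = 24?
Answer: 7441511/3 ≈ 2.4805e+6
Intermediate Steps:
P(N) = -8/3 (P(N) = -1/9*24 = -8/3)
Y = 13 (Y = -9 + 22 = 13)
x(J) = 13 + (3 + J)/(-21 + J) (x(J) = 13 + (J + 3)/(J - 21) = 13 + (3 + J)/(-21 + J))
V(I, S) = 2*S
V(x(-44), P(-5)) - 1*(-2480509) = 2*(-8/3) - 1*(-2480509) = -16/3 + 2480509 = 7441511/3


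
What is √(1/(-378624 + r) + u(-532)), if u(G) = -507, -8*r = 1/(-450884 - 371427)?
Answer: I*√3145403848686710245482475715/2490773440511 ≈ 22.517*I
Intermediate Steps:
r = 1/6578488 (r = -1/(8*(-450884 - 371427)) = -⅛/(-822311) = -⅛*(-1/822311) = 1/6578488 ≈ 1.5201e-7)
√(1/(-378624 + r) + u(-532)) = √(1/(-378624 + 1/6578488) - 507) = √(1/(-2490773440511/6578488) - 507) = √(-6578488/2490773440511 - 507) = √(-1262822140917565/2490773440511) = I*√3145403848686710245482475715/2490773440511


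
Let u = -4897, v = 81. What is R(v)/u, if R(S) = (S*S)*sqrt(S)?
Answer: -59049/4897 ≈ -12.058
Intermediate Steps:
R(S) = S**(5/2) (R(S) = S**2*sqrt(S) = S**(5/2))
R(v)/u = 81**(5/2)/(-4897) = 59049*(-1/4897) = -59049/4897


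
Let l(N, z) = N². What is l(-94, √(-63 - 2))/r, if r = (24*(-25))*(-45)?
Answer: 2209/6750 ≈ 0.32726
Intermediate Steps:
r = 27000 (r = -600*(-45) = 27000)
l(-94, √(-63 - 2))/r = (-94)²/27000 = 8836*(1/27000) = 2209/6750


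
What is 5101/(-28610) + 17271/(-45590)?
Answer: -7266779/13043299 ≈ -0.55713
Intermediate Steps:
5101/(-28610) + 17271/(-45590) = 5101*(-1/28610) + 17271*(-1/45590) = -5101/28610 - 17271/45590 = -7266779/13043299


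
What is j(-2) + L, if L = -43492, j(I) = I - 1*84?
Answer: -43578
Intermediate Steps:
j(I) = -84 + I (j(I) = I - 84 = -84 + I)
j(-2) + L = (-84 - 2) - 43492 = -86 - 43492 = -43578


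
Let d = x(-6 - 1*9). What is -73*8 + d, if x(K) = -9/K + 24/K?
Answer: -585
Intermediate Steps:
x(K) = 15/K
d = -1 (d = 15/(-6 - 1*9) = 15/(-6 - 9) = 15/(-15) = 15*(-1/15) = -1)
-73*8 + d = -73*8 - 1 = -584 - 1 = -585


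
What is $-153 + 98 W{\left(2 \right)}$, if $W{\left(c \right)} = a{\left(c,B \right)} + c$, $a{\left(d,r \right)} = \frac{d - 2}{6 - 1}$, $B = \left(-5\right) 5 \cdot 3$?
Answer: $43$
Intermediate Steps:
$B = -75$ ($B = \left(-25\right) 3 = -75$)
$a{\left(d,r \right)} = - \frac{2}{5} + \frac{d}{5}$ ($a{\left(d,r \right)} = \frac{-2 + d}{5} = \left(-2 + d\right) \frac{1}{5} = - \frac{2}{5} + \frac{d}{5}$)
$W{\left(c \right)} = - \frac{2}{5} + \frac{6 c}{5}$ ($W{\left(c \right)} = \left(- \frac{2}{5} + \frac{c}{5}\right) + c = - \frac{2}{5} + \frac{6 c}{5}$)
$-153 + 98 W{\left(2 \right)} = -153 + 98 \left(- \frac{2}{5} + \frac{6}{5} \cdot 2\right) = -153 + 98 \left(- \frac{2}{5} + \frac{12}{5}\right) = -153 + 98 \cdot 2 = -153 + 196 = 43$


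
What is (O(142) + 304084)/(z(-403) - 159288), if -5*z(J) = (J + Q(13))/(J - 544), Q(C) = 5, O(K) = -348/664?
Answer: -239012652895/125202026948 ≈ -1.9090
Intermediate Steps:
O(K) = -87/166 (O(K) = -348*1/664 = -87/166)
z(J) = -(5 + J)/(5*(-544 + J)) (z(J) = -(J + 5)/(5*(J - 544)) = -(5 + J)/(5*(-544 + J)))
(O(142) + 304084)/(z(-403) - 159288) = (-87/166 + 304084)/((-5 - 1*(-403))/(5*(-544 - 403)) - 159288) = 50477857/(166*((⅕)*(-5 + 403)/(-947) - 159288)) = 50477857/(166*((⅕)*(-1/947)*398 - 159288)) = 50477857/(166*(-398/4735 - 159288)) = 50477857/(166*(-754229078/4735)) = (50477857/166)*(-4735/754229078) = -239012652895/125202026948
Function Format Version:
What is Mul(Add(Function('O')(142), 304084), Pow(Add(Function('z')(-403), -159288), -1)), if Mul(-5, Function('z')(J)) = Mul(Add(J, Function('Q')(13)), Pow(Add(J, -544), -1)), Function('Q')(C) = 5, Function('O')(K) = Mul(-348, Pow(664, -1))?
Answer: Rational(-239012652895, 125202026948) ≈ -1.9090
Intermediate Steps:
Function('O')(K) = Rational(-87, 166) (Function('O')(K) = Mul(-348, Rational(1, 664)) = Rational(-87, 166))
Function('z')(J) = Mul(Rational(-1, 5), Pow(Add(-544, J), -1), Add(5, J)) (Function('z')(J) = Mul(Rational(-1, 5), Mul(Add(J, 5), Pow(Add(J, -544), -1))) = Mul(Rational(-1, 5), Mul(Add(5, J), Pow(Add(-544, J), -1))) = Mul(Rational(-1, 5), Mul(Pow(Add(-544, J), -1), Add(5, J))) = Mul(Rational(-1, 5), Pow(Add(-544, J), -1), Add(5, J)))
Mul(Add(Function('O')(142), 304084), Pow(Add(Function('z')(-403), -159288), -1)) = Mul(Add(Rational(-87, 166), 304084), Pow(Add(Mul(Rational(1, 5), Pow(Add(-544, -403), -1), Add(-5, Mul(-1, -403))), -159288), -1)) = Mul(Rational(50477857, 166), Pow(Add(Mul(Rational(1, 5), Pow(-947, -1), Add(-5, 403)), -159288), -1)) = Mul(Rational(50477857, 166), Pow(Add(Mul(Rational(1, 5), Rational(-1, 947), 398), -159288), -1)) = Mul(Rational(50477857, 166), Pow(Add(Rational(-398, 4735), -159288), -1)) = Mul(Rational(50477857, 166), Pow(Rational(-754229078, 4735), -1)) = Mul(Rational(50477857, 166), Rational(-4735, 754229078)) = Rational(-239012652895, 125202026948)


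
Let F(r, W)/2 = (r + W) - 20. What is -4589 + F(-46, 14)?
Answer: -4693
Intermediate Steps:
F(r, W) = -40 + 2*W + 2*r (F(r, W) = 2*((r + W) - 20) = 2*((W + r) - 20) = 2*(-20 + W + r) = -40 + 2*W + 2*r)
-4589 + F(-46, 14) = -4589 + (-40 + 2*14 + 2*(-46)) = -4589 + (-40 + 28 - 92) = -4589 - 104 = -4693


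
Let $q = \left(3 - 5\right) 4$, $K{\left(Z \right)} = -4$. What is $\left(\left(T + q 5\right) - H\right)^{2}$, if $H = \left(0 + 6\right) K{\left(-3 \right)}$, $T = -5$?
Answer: $441$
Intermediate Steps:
$q = -8$ ($q = \left(-2\right) 4 = -8$)
$H = -24$ ($H = \left(0 + 6\right) \left(-4\right) = 6 \left(-4\right) = -24$)
$\left(\left(T + q 5\right) - H\right)^{2} = \left(\left(-5 - 40\right) - -24\right)^{2} = \left(\left(-5 - 40\right) + 24\right)^{2} = \left(-45 + 24\right)^{2} = \left(-21\right)^{2} = 441$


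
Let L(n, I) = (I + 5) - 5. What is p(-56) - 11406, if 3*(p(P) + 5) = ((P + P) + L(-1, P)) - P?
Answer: -34345/3 ≈ -11448.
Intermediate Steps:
L(n, I) = I (L(n, I) = (5 + I) - 5 = I)
p(P) = -5 + 2*P/3 (p(P) = -5 + (((P + P) + P) - P)/3 = -5 + ((2*P + P) - P)/3 = -5 + (3*P - P)/3 = -5 + (2*P)/3 = -5 + 2*P/3)
p(-56) - 11406 = (-5 + (⅔)*(-56)) - 11406 = (-5 - 112/3) - 11406 = -127/3 - 11406 = -34345/3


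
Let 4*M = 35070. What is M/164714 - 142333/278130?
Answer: -21005732987/45811904820 ≈ -0.45852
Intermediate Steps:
M = 17535/2 (M = (1/4)*35070 = 17535/2 ≈ 8767.5)
M/164714 - 142333/278130 = (17535/2)/164714 - 142333/278130 = (17535/2)*(1/164714) - 142333*1/278130 = 17535/329428 - 142333/278130 = -21005732987/45811904820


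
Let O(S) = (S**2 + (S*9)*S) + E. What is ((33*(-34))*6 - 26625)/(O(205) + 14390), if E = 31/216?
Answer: -7205112/93882271 ≈ -0.076746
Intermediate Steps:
E = 31/216 (E = 31*(1/216) = 31/216 ≈ 0.14352)
O(S) = 31/216 + 10*S**2 (O(S) = (S**2 + (S*9)*S) + 31/216 = (S**2 + (9*S)*S) + 31/216 = (S**2 + 9*S**2) + 31/216 = 10*S**2 + 31/216 = 31/216 + 10*S**2)
((33*(-34))*6 - 26625)/(O(205) + 14390) = ((33*(-34))*6 - 26625)/((31/216 + 10*205**2) + 14390) = (-1122*6 - 26625)/((31/216 + 10*42025) + 14390) = (-6732 - 26625)/((31/216 + 420250) + 14390) = -33357/(90774031/216 + 14390) = -33357/93882271/216 = -33357*216/93882271 = -7205112/93882271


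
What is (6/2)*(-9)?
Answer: -27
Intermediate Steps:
(6/2)*(-9) = ((1/2)*6)*(-9) = 3*(-9) = -27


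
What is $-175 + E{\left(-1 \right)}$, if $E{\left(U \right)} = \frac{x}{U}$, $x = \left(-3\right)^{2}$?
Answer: $-184$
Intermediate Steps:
$x = 9$
$E{\left(U \right)} = \frac{9}{U}$
$-175 + E{\left(-1 \right)} = -175 + \frac{9}{-1} = -175 + 9 \left(-1\right) = -175 - 9 = -184$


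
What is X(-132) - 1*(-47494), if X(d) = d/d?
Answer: 47495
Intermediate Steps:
X(d) = 1
X(-132) - 1*(-47494) = 1 - 1*(-47494) = 1 + 47494 = 47495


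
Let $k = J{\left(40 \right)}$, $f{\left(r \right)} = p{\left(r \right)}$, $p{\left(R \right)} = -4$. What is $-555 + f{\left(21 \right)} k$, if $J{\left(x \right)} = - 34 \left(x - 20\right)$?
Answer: $2165$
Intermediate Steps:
$J{\left(x \right)} = 680 - 34 x$ ($J{\left(x \right)} = - 34 \left(-20 + x\right) = 680 - 34 x$)
$f{\left(r \right)} = -4$
$k = -680$ ($k = 680 - 1360 = -680$)
$-555 + f{\left(21 \right)} k = -555 - -2720 = -555 + 2720 = 2165$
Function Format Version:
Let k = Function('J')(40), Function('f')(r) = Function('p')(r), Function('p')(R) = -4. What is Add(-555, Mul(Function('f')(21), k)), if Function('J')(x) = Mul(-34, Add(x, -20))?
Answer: 2165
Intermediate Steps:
Function('J')(x) = Add(680, Mul(-34, x)) (Function('J')(x) = Mul(-34, Add(-20, x)) = Add(680, Mul(-34, x)))
Function('f')(r) = -4
k = -680 (k = Add(680, Mul(-34, 40)) = Add(680, -1360) = -680)
Add(-555, Mul(Function('f')(21), k)) = Add(-555, Mul(-4, -680)) = Add(-555, 2720) = 2165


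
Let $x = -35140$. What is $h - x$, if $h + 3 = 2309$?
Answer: $37446$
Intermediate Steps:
$h = 2306$ ($h = -3 + 2309 = 2306$)
$h - x = 2306 - -35140 = 2306 + 35140 = 37446$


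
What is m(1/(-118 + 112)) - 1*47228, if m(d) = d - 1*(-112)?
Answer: -282697/6 ≈ -47116.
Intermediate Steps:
m(d) = 112 + d (m(d) = d + 112 = 112 + d)
m(1/(-118 + 112)) - 1*47228 = (112 + 1/(-118 + 112)) - 1*47228 = (112 + 1/(-6)) - 47228 = (112 - ⅙) - 47228 = 671/6 - 47228 = -282697/6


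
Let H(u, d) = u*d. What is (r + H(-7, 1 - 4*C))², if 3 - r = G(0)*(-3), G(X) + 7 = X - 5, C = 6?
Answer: 16384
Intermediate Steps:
G(X) = -12 + X (G(X) = -7 + (X - 5) = -7 + (-5 + X) = -12 + X)
H(u, d) = d*u
r = -33 (r = 3 - (-12 + 0)*(-3) = 3 - (-12)*(-3) = 3 - 1*36 = 3 - 36 = -33)
(r + H(-7, 1 - 4*C))² = (-33 + (1 - 4*6)*(-7))² = (-33 + (1 - 24)*(-7))² = (-33 - 23*(-7))² = (-33 + 161)² = 128² = 16384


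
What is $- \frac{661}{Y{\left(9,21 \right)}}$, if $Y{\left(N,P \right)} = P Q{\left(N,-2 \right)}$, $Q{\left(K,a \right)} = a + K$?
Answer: $- \frac{661}{147} \approx -4.4966$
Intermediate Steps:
$Q{\left(K,a \right)} = K + a$
$Y{\left(N,P \right)} = P \left(-2 + N\right)$ ($Y{\left(N,P \right)} = P \left(N - 2\right) = P \left(-2 + N\right)$)
$- \frac{661}{Y{\left(9,21 \right)}} = - \frac{661}{21 \left(-2 + 9\right)} = - \frac{661}{21 \cdot 7} = - \frac{661}{147}$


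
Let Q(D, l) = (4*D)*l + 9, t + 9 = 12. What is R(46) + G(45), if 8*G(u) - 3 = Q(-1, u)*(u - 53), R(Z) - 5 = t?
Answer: 1435/8 ≈ 179.38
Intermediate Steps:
t = 3 (t = -9 + 12 = 3)
R(Z) = 8 (R(Z) = 5 + 3 = 8)
Q(D, l) = 9 + 4*D*l (Q(D, l) = 4*D*l + 9 = 9 + 4*D*l)
G(u) = 3/8 + (-53 + u)*(9 - 4*u)/8 (G(u) = 3/8 + ((9 + 4*(-1)*u)*(u - 53))/8 = 3/8 + ((9 - 4*u)*(-53 + u))/8 = 3/8 + ((-53 + u)*(9 - 4*u))/8 = 3/8 + (-53 + u)*(9 - 4*u)/8)
R(46) + G(45) = 8 + (-237/4 - 1/2*45**2 + (221/8)*45) = 8 + (-237/4 - 1/2*2025 + 9945/8) = 8 + (-237/4 - 2025/2 + 9945/8) = 8 + 1371/8 = 1435/8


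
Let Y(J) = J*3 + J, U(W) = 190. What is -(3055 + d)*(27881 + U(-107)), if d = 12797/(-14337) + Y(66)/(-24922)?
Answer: -1701803282520346/19850373 ≈ -8.5732e+7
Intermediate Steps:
Y(J) = 4*J (Y(J) = 3*J + J = 4*J)
d = -161355901/178653357 (d = 12797/(-14337) + (4*66)/(-24922) = 12797*(-1/14337) + 264*(-1/24922) = -12797/14337 - 132/12461 = -161355901/178653357 ≈ -0.90318)
-(3055 + d)*(27881 + U(-107)) = -(3055 - 161355901/178653357)*(27881 + 190) = -545624649734*28071/178653357 = -1*1701803282520346/19850373 = -1701803282520346/19850373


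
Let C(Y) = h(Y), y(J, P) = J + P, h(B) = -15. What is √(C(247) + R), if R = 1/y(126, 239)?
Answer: I*√1998010/365 ≈ 3.8726*I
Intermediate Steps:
C(Y) = -15
R = 1/365 (R = 1/(126 + 239) = 1/365 ≈ 0.0027397)
√(C(247) + R) = √(-15 + 1/365) = √(-5474/365) = I*√1998010/365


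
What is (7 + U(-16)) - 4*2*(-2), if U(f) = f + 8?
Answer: 15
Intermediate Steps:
U(f) = 8 + f
(7 + U(-16)) - 4*2*(-2) = (7 + (8 - 16)) - 4*2*(-2) = (7 - 8) - 8*(-2) = -1 + 16 = 15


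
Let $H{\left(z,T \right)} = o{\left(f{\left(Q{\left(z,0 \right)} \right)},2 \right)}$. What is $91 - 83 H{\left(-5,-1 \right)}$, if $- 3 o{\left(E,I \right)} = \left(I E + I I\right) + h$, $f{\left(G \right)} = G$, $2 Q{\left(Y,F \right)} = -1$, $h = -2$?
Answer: $\frac{356}{3} \approx 118.67$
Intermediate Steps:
$Q{\left(Y,F \right)} = - \frac{1}{2}$ ($Q{\left(Y,F \right)} = \frac{1}{2} \left(-1\right) = - \frac{1}{2}$)
$o{\left(E,I \right)} = \frac{2}{3} - \frac{I^{2}}{3} - \frac{E I}{3}$ ($o{\left(E,I \right)} = - \frac{\left(I E + I I\right) - 2}{3} = - \frac{\left(E I + I^{2}\right) - 2}{3} = - \frac{\left(I^{2} + E I\right) - 2}{3} = - \frac{-2 + I^{2} + E I}{3} = \frac{2}{3} - \frac{I^{2}}{3} - \frac{E I}{3}$)
$H{\left(z,T \right)} = - \frac{1}{3}$ ($H{\left(z,T \right)} = \frac{2}{3} - \frac{2^{2}}{3} - \left(- \frac{1}{6}\right) 2 = \frac{2}{3} - \frac{4}{3} + \frac{1}{3} = - \frac{1}{3}$)
$91 - 83 H{\left(-5,-1 \right)} = 91 - - \frac{83}{3} = 91 + \frac{83}{3} = \frac{356}{3}$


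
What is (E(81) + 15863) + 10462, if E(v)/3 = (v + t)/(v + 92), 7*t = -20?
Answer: 31881216/1211 ≈ 26326.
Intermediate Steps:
t = -20/7 (t = (1/7)*(-20) = -20/7 ≈ -2.8571)
E(v) = 3*(-20/7 + v)/(92 + v) (E(v) = 3*((v - 20/7)/(v + 92)) = 3*((-20/7 + v)/(92 + v)) = 3*(-20/7 + v)/(92 + v))
(E(81) + 15863) + 10462 = (3*(-20 + 7*81)/(7*(92 + 81)) + 15863) + 10462 = ((3/7)*(-20 + 567)/173 + 15863) + 10462 = ((3/7)*(1/173)*547 + 15863) + 10462 = (1641/1211 + 15863) + 10462 = 19211734/1211 + 10462 = 31881216/1211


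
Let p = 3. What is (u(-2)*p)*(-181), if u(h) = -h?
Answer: -1086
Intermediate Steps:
(u(-2)*p)*(-181) = (-1*(-2)*3)*(-181) = (2*3)*(-181) = 6*(-181) = -1086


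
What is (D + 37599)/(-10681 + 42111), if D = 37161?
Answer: 1068/449 ≈ 2.3786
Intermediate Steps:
(D + 37599)/(-10681 + 42111) = (37161 + 37599)/(-10681 + 42111) = 74760/31430 = 74760*(1/31430) = 1068/449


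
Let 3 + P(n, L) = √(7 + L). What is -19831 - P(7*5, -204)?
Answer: -19828 - I*√197 ≈ -19828.0 - 14.036*I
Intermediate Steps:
P(n, L) = -3 + √(7 + L)
-19831 - P(7*5, -204) = -19831 - (-3 + √(7 - 204)) = -19831 - (-3 + √(-197)) = -19831 - (-3 + I*√197) = -19831 + (3 - I*√197) = -19828 - I*√197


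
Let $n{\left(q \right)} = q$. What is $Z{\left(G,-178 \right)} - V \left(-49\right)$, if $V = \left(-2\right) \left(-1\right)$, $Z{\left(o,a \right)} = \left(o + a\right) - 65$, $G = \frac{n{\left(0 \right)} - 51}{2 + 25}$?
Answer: $- \frac{1322}{9} \approx -146.89$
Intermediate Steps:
$G = - \frac{17}{9}$ ($G = \frac{0 - 51}{2 + 25} = - \frac{51}{27} = \left(-51\right) \frac{1}{27} = - \frac{17}{9} \approx -1.8889$)
$Z{\left(o,a \right)} = -65 + a + o$ ($Z{\left(o,a \right)} = \left(a + o\right) - 65 = -65 + a + o$)
$V = 2$
$Z{\left(G,-178 \right)} - V \left(-49\right) = \left(-65 - 178 - \frac{17}{9}\right) - 2 \left(-49\right) = - \frac{2204}{9} - -98 = - \frac{2204}{9} + 98 = - \frac{1322}{9}$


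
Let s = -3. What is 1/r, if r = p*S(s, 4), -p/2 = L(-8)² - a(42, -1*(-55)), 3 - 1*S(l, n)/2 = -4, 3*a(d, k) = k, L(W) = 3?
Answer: 3/784 ≈ 0.0038265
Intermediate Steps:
a(d, k) = k/3
S(l, n) = 14 (S(l, n) = 6 - 2*(-4) = 6 + 8 = 14)
p = 56/3 (p = -2*(3² - (-1*(-55))/3) = -2*(9 - 55/3) = -2*(-28/3) = 56/3 ≈ 18.667)
r = 784/3 (r = (56/3)*14 = 784/3 ≈ 261.33)
1/r = 1/(784/3) = 3/784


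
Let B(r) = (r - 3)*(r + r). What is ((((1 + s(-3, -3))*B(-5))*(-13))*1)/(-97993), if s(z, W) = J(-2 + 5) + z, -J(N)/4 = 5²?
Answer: -106080/97993 ≈ -1.0825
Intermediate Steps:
B(r) = 2*r*(-3 + r) (B(r) = (-3 + r)*(2*r) = 2*r*(-3 + r))
J(N) = -100 (J(N) = -4*5² = -4*25 = -100)
s(z, W) = -100 + z
((((1 + s(-3, -3))*B(-5))*(-13))*1)/(-97993) = ((((1 + (-100 - 3))*(2*(-5)*(-3 - 5)))*(-13))*1)/(-97993) = ((((1 - 103)*(2*(-5)*(-8)))*(-13))*1)*(-1/97993) = ((-102*80*(-13))*1)*(-1/97993) = (-8160*(-13)*1)*(-1/97993) = (106080*1)*(-1/97993) = 106080*(-1/97993) = -106080/97993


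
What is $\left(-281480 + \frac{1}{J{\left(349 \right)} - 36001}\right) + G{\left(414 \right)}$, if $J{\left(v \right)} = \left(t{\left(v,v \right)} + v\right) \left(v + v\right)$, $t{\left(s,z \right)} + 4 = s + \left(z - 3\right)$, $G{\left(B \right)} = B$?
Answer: $- \frac{193912773653}{689919} \approx -2.8107 \cdot 10^{5}$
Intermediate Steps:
$t{\left(s,z \right)} = -7 + s + z$ ($t{\left(s,z \right)} = -4 + \left(s + \left(z - 3\right)\right) = -4 + \left(s + \left(-3 + z\right)\right) = -4 + \left(-3 + s + z\right) = -7 + s + z$)
$J{\left(v \right)} = 2 v \left(-7 + 3 v\right)$ ($J{\left(v \right)} = \left(\left(-7 + v + v\right) + v\right) \left(v + v\right) = \left(\left(-7 + 2 v\right) + v\right) 2 v = \left(-7 + 3 v\right) 2 v = 2 v \left(-7 + 3 v\right)$)
$\left(-281480 + \frac{1}{J{\left(349 \right)} - 36001}\right) + G{\left(414 \right)} = \left(-281480 + \frac{1}{2 \cdot 349 \left(-7 + 3 \cdot 349\right) - 36001}\right) + 414 = \left(-281480 + \frac{1}{2 \cdot 349 \left(-7 + 1047\right) + \left(-79866 + 43865\right)}\right) + 414 = \left(-281480 + \frac{1}{2 \cdot 349 \cdot 1040 - 36001}\right) + 414 = \left(-281480 + \frac{1}{725920 - 36001}\right) + 414 = \left(-281480 + \frac{1}{689919}\right) + 414 = - \frac{194198400119}{689919} + 414 = - \frac{193912773653}{689919}$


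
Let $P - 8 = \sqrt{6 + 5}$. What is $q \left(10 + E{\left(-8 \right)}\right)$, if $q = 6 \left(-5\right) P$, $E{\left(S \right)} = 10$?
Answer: $-4800 - 600 \sqrt{11} \approx -6790.0$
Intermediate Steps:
$P = 8 + \sqrt{11}$ ($P = 8 + \sqrt{6 + 5} = 8 + \sqrt{11} \approx 11.317$)
$q = -240 - 30 \sqrt{11}$ ($q = 6 \left(-5\right) \left(8 + \sqrt{11}\right) = - 30 \left(8 + \sqrt{11}\right) = -240 - 30 \sqrt{11} \approx -339.5$)
$q \left(10 + E{\left(-8 \right)}\right) = \left(-240 - 30 \sqrt{11}\right) \left(10 + 10\right) = \left(-240 - 30 \sqrt{11}\right) 20 = -4800 - 600 \sqrt{11}$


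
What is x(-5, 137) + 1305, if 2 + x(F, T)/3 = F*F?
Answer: 1374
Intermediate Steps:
x(F, T) = -6 + 3*F² (x(F, T) = -6 + 3*(F*F) = -6 + 3*F²)
x(-5, 137) + 1305 = (-6 + 3*(-5)²) + 1305 = (-6 + 3*25) + 1305 = (-6 + 75) + 1305 = 69 + 1305 = 1374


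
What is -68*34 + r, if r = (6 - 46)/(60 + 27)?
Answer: -201184/87 ≈ -2312.5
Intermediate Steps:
r = -40/87 ≈ -0.45977
-68*34 + r = -68*34 - 40/87 = -2312 - 40/87 = -201184/87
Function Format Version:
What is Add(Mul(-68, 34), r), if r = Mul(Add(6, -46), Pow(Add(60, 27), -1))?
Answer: Rational(-201184, 87) ≈ -2312.5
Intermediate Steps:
r = Rational(-40, 87) (r = Mul(-40, Pow(87, -1)) = Mul(-40, Rational(1, 87)) = Rational(-40, 87) ≈ -0.45977)
Add(Mul(-68, 34), r) = Add(Mul(-68, 34), Rational(-40, 87)) = Add(-2312, Rational(-40, 87)) = Rational(-201184, 87)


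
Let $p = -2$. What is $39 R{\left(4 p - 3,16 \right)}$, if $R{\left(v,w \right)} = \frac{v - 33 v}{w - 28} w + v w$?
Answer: $-25168$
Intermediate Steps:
$R{\left(v,w \right)} = v w - \frac{32 v w}{-28 + w}$ ($R{\left(v,w \right)} = \frac{\left(-32\right) v}{-28 + w} w + v w = - \frac{32 v}{-28 + w} w + v w = - \frac{32 v w}{-28 + w} + v w = v w - \frac{32 v w}{-28 + w}$)
$39 R{\left(4 p - 3,16 \right)} = 39 \left(4 \left(-2\right) - 3\right) 16 \frac{1}{-28 + 16} \left(-60 + 16\right) = 39 \left(-8 - 3\right) 16 \frac{1}{-12} \left(-44\right) = 39 \left(\left(-11\right) 16 \left(- \frac{1}{12}\right) \left(-44\right)\right) = 39 \left(- \frac{1936}{3}\right) = -25168$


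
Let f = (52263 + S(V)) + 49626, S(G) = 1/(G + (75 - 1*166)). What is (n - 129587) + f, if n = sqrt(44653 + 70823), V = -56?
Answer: -4071607/147 + 2*sqrt(28869) ≈ -27358.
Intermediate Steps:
S(G) = 1/(-91 + G) (S(G) = 1/(G + (75 - 166)) = 1/(G - 91) = 1/(-91 + G))
n = 2*sqrt(28869) (n = sqrt(115476) = 2*sqrt(28869) ≈ 339.82)
f = 14977682/147 (f = (52263 + 1/(-91 - 56)) + 49626 = (52263 + 1/(-147)) + 49626 = (52263 - 1/147) + 49626 = 7682660/147 + 49626 = 14977682/147 ≈ 1.0189e+5)
(n - 129587) + f = (2*sqrt(28869) - 129587) + 14977682/147 = (-129587 + 2*sqrt(28869)) + 14977682/147 = -4071607/147 + 2*sqrt(28869)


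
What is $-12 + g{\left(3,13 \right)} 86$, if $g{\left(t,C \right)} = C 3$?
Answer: $3342$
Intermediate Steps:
$g{\left(t,C \right)} = 3 C$
$-12 + g{\left(3,13 \right)} 86 = -12 + 3 \cdot 13 \cdot 86 = -12 + 39 \cdot 86 = -12 + 3354 = 3342$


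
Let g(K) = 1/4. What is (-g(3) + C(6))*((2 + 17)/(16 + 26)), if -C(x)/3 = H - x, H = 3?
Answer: 95/24 ≈ 3.9583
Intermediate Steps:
g(K) = ¼
C(x) = -9 + 3*x (C(x) = -3*(3 - x) = -9 + 3*x)
(-g(3) + C(6))*((2 + 17)/(16 + 26)) = (-1*¼ + (-9 + 3*6))*((2 + 17)/(16 + 26)) = (-¼ + (-9 + 18))*(19/42) = (-¼ + 9)*(19*(1/42)) = (35/4)*(19/42) = 95/24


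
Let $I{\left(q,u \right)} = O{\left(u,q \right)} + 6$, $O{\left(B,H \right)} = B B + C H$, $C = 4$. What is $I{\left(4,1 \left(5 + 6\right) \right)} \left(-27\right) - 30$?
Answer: $-3891$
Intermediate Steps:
$O{\left(B,H \right)} = B^{2} + 4 H$ ($O{\left(B,H \right)} = B B + 4 H = B^{2} + 4 H$)
$I{\left(q,u \right)} = 6 + u^{2} + 4 q$ ($I{\left(q,u \right)} = \left(u^{2} + 4 q\right) + 6 = 6 + u^{2} + 4 q$)
$I{\left(4,1 \left(5 + 6\right) \right)} \left(-27\right) - 30 = \left(6 + \left(1 \left(5 + 6\right)\right)^{2} + 4 \cdot 4\right) \left(-27\right) - 30 = \left(6 + \left(1 \cdot 11\right)^{2} + 16\right) \left(-27\right) - 30 = \left(6 + 11^{2} + 16\right) \left(-27\right) - 30 = \left(6 + 121 + 16\right) \left(-27\right) - 30 = 143 \left(-27\right) - 30 = -3861 - 30 = -3891$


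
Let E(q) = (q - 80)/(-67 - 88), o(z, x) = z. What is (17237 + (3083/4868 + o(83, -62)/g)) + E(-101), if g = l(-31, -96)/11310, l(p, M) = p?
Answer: -9841323247/754540 ≈ -13043.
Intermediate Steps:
E(q) = 16/31 - q/155 (E(q) = (-80 + q)/(-155) = (-80 + q)*(-1/155) = 16/31 - q/155)
g = -31/11310 ≈ -0.0027409
(17237 + (3083/4868 + o(83, -62)/g)) + E(-101) = (17237 + (3083/4868 + 83/(-31/11310))) + (16/31 - 1/155*(-101)) = (17237 + (3083*(1/4868) + 83*(-11310/31))) + (16/31 + 101/155) = (17237 + (3083/4868 - 938730/31)) + 181/155 = (17237 - 4569642067/150908) + 181/155 = -1968440871/150908 + 181/155 = -9841323247/754540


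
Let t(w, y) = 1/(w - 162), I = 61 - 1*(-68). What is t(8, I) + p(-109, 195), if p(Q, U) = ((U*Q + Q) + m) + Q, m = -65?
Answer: -3316853/154 ≈ -21538.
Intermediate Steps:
I = 129 (I = 61 + 68 = 129)
t(w, y) = 1/(-162 + w)
p(Q, U) = -65 + 2*Q + Q*U (p(Q, U) = ((U*Q + Q) - 65) + Q = ((Q*U + Q) - 65) + Q = ((Q + Q*U) - 65) + Q = (-65 + Q + Q*U) + Q = -65 + 2*Q + Q*U)
t(8, I) + p(-109, 195) = 1/(-162 + 8) + (-65 + 2*(-109) - 109*195) = 1/(-154) + (-65 - 218 - 21255) = -1/154 - 21538 = -3316853/154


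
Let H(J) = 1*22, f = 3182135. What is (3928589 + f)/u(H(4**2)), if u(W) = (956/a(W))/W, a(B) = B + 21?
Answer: 1681686226/239 ≈ 7.0363e+6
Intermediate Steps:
a(B) = 21 + B
H(J) = 22
u(W) = 956/(W*(21 + W)) (u(W) = (956/(21 + W))/W = 956/(W*(21 + W)))
(3928589 + f)/u(H(4**2)) = (3928589 + 3182135)/((956/(22*(21 + 22)))) = 7110724/((956*(1/22)/43)) = 7110724/((956*(1/22)*(1/43))) = 7110724/(478/473) = 7110724*(473/478) = 1681686226/239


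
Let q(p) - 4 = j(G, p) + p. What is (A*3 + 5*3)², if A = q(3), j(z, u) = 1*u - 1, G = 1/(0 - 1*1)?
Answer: 1764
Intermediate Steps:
G = -1 (G = 1/(0 - 1) = 1/(-1) = -1)
j(z, u) = -1 + u (j(z, u) = u - 1 = -1 + u)
q(p) = 3 + 2*p (q(p) = 4 + ((-1 + p) + p) = 4 + (-1 + 2*p) = 3 + 2*p)
A = 9 (A = 3 + 2*3 = 3 + 6 = 9)
(A*3 + 5*3)² = (9*3 + 5*3)² = (27 + 15)² = 42² = 1764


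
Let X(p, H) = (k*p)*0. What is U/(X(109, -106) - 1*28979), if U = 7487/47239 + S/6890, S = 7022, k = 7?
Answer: -191648844/4715994789545 ≈ -4.0638e-5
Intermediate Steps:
X(p, H) = 0 (X(p, H) = (7*p)*0 = 0)
U = 191648844/162738355 (U = 7487/47239 + 7022/6890 = 7487*(1/47239) + 7022*(1/6890) = 7487/47239 + 3511/3445 = 191648844/162738355 ≈ 1.1777)
U/(X(109, -106) - 1*28979) = 191648844/(162738355*(0 - 1*28979)) = 191648844/(162738355*(0 - 28979)) = (191648844/162738355)/(-28979) = (191648844/162738355)*(-1/28979) = -191648844/4715994789545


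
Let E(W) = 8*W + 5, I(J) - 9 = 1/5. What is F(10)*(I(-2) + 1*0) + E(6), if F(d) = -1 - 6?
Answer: -57/5 ≈ -11.400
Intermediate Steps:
I(J) = 46/5 (I(J) = 9 + 1/5 = 9 + ⅕ = 46/5)
F(d) = -7
E(W) = 5 + 8*W
F(10)*(I(-2) + 1*0) + E(6) = -7*(46/5 + 1*0) + (5 + 8*6) = -7*(46/5 + 0) + (5 + 48) = -7*46/5 + 53 = -322/5 + 53 = -57/5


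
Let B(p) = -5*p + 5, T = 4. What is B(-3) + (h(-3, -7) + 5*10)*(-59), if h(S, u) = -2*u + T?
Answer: -3992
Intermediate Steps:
B(p) = 5 - 5*p
h(S, u) = 4 - 2*u (h(S, u) = -2*u + 4 = 4 - 2*u)
B(-3) + (h(-3, -7) + 5*10)*(-59) = (5 - 5*(-3)) + ((4 - 2*(-7)) + 5*10)*(-59) = (5 + 15) + ((4 + 14) + 50)*(-59) = 20 + (18 + 50)*(-59) = 20 + 68*(-59) = 20 - 4012 = -3992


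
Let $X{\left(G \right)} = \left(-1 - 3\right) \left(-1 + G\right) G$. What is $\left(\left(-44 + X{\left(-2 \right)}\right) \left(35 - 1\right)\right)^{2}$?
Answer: $5345344$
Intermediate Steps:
$X{\left(G \right)} = G \left(4 - 4 G\right)$ ($X{\left(G \right)} = - 4 \left(-1 + G\right) G = \left(4 - 4 G\right) G = G \left(4 - 4 G\right)$)
$\left(\left(-44 + X{\left(-2 \right)}\right) \left(35 - 1\right)\right)^{2} = \left(\left(-44 + 4 \left(-2\right) \left(1 - -2\right)\right) \left(35 - 1\right)\right)^{2} = \left(\left(-44 + 4 \left(-2\right) \left(1 + 2\right)\right) 34\right)^{2} = \left(\left(-44 + 4 \left(-2\right) 3\right) 34\right)^{2} = \left(\left(-44 - 24\right) 34\right)^{2} = \left(\left(-68\right) 34\right)^{2} = \left(-2312\right)^{2} = 5345344$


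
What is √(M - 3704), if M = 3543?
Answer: I*√161 ≈ 12.689*I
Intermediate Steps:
√(M - 3704) = √(3543 - 3704) = √(-161) = I*√161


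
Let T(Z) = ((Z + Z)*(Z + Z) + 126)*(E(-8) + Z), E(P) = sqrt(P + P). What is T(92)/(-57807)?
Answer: -3126344/57807 - 135928*I/57807 ≈ -54.082 - 2.3514*I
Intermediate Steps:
E(P) = sqrt(2)*sqrt(P) (E(P) = sqrt(2*P) = sqrt(2)*sqrt(P))
T(Z) = (126 + 4*Z**2)*(Z + 4*I) (T(Z) = ((Z + Z)*(Z + Z) + 126)*(sqrt(2)*sqrt(-8) + Z) = ((2*Z)*(2*Z) + 126)*(sqrt(2)*(2*I*sqrt(2)) + Z) = (4*Z**2 + 126)*(4*I + Z) = (126 + 4*Z**2)*(Z + 4*I))
T(92)/(-57807) = (4*92**3 + 126*92 + 504*I + 16*I*92**2)/(-57807) = (4*778688 + 11592 + 504*I + 16*I*8464)*(-1/57807) = (3114752 + 11592 + 504*I + 135424*I)*(-1/57807) = (3126344 + 135928*I)*(-1/57807) = -3126344/57807 - 135928*I/57807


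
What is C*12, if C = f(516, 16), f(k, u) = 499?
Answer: 5988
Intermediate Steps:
C = 499
C*12 = 499*12 = 5988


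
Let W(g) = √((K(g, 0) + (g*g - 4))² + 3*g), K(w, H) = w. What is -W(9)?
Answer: -√7423 ≈ -86.157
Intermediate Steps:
W(g) = √((-4 + g + g²)² + 3*g) (W(g) = √((g + (g*g - 4))² + 3*g) = √((g + (g² - 4))² + 3*g) = √((g + (-4 + g²))² + 3*g) = √((-4 + g + g²)² + 3*g))
-W(9) = -√((-4 + 9 + 9²)² + 3*9) = -√((-4 + 9 + 81)² + 27) = -√(86² + 27) = -√(7396 + 27) = -√7423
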